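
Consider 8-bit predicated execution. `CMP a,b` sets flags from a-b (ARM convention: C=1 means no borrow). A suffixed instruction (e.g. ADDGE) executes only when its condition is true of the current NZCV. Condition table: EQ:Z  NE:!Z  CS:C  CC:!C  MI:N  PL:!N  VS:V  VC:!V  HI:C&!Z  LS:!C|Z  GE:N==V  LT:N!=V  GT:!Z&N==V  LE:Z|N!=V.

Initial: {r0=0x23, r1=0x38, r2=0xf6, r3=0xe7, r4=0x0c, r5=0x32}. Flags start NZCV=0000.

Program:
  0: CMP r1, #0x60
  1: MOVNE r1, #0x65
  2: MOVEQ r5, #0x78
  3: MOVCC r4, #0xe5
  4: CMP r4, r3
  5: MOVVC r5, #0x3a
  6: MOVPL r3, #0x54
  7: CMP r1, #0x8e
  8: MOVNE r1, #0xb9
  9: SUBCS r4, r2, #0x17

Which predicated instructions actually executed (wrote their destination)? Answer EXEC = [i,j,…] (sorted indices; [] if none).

0: ✓ CMP  NZCV=1000
1: ✓ MOVNE  r1←0x65
2: · MOVEQ
3: ✓ MOVCC  r4←0xe5
4: ✓ CMP  NZCV=1000
5: ✓ MOVVC  r5←0x3a
6: · MOVPL
7: ✓ CMP  NZCV=1001
8: ✓ MOVNE  r1←0xb9
9: · SUBCS

EXEC = [1,3,5,8]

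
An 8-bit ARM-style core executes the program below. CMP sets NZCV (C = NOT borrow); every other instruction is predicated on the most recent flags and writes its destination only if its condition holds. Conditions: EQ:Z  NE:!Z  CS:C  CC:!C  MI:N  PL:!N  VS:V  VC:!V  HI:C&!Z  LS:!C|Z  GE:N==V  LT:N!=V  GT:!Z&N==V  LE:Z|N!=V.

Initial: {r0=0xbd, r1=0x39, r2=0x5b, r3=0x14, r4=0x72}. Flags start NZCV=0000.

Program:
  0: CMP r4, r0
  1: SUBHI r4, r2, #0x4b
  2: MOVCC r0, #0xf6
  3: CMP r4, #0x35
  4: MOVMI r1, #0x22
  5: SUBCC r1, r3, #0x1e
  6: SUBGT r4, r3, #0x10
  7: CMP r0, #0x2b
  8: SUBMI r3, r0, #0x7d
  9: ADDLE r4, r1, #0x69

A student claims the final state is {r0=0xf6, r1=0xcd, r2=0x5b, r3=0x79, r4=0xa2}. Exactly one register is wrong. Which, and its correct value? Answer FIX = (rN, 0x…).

FIX = (r1, 0x39)

[0] flags=1001 → (cmp)
[1] flags=1001 HI?F → skip
[2] flags=1001 CC?T → r0=0xf6
[3] flags=0010 → (cmp)
[4] flags=0010 MI?F → skip
[5] flags=0010 CC?F → skip
[6] flags=0010 GT?T → r4=0x04
[7] flags=1010 → (cmp)
[8] flags=1010 MI?T → r3=0x79
[9] flags=1010 LE?T → r4=0xa2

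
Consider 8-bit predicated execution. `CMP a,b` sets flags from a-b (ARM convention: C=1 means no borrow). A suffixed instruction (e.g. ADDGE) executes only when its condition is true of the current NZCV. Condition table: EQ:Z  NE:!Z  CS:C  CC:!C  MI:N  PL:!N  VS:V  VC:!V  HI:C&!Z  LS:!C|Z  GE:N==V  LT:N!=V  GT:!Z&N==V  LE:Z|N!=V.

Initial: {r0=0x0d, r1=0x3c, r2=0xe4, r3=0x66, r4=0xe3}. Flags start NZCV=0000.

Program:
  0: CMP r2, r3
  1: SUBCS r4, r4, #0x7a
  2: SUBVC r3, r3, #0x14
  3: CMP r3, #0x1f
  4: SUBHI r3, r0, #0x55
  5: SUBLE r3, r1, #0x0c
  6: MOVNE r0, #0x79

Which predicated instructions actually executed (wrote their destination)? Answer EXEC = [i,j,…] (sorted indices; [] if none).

[0] flags=0011 → (cmp)
[1] flags=0011 CS?T → r4=0x69
[2] flags=0011 VC?F → skip
[3] flags=0010 → (cmp)
[4] flags=0010 HI?T → r3=0xb8
[5] flags=0010 LE?F → skip
[6] flags=0010 NE?T → r0=0x79

EXEC = [1,4,6]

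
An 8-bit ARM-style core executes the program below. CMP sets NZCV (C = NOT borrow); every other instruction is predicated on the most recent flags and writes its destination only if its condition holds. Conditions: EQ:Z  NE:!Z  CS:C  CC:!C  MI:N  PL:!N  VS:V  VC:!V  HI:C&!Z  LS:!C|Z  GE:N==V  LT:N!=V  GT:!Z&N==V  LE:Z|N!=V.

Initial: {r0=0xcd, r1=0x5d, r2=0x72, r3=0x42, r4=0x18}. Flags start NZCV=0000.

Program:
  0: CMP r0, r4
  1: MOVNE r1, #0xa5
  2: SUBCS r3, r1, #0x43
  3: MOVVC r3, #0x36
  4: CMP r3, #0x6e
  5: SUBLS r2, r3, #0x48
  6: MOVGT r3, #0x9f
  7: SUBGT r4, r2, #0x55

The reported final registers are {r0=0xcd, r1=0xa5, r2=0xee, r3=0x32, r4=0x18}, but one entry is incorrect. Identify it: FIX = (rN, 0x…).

[0] flags=1010 → (cmp)
[1] flags=1010 NE?T → r1=0xa5
[2] flags=1010 CS?T → r3=0x62
[3] flags=1010 VC?T → r3=0x36
[4] flags=1000 → (cmp)
[5] flags=1000 LS?T → r2=0xee
[6] flags=1000 GT?F → skip
[7] flags=1000 GT?F → skip

FIX = (r3, 0x36)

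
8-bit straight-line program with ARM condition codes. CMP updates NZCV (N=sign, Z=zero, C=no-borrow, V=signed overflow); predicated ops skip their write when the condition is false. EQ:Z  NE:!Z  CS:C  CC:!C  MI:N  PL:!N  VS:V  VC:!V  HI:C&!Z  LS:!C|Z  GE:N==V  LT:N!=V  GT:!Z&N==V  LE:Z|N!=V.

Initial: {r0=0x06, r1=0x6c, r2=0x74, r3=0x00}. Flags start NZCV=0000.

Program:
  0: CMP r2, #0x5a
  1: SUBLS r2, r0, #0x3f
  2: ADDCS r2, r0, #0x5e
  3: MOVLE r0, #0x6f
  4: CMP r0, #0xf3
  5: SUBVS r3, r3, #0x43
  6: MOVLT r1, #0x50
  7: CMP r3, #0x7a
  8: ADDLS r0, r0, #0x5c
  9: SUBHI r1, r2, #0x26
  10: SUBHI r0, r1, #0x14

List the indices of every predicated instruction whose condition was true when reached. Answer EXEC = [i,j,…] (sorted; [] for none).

EXEC = [2,8]

[0] flags=0010 → (cmp)
[1] flags=0010 LS?F → skip
[2] flags=0010 CS?T → r2=0x64
[3] flags=0010 LE?F → skip
[4] flags=0000 → (cmp)
[5] flags=0000 VS?F → skip
[6] flags=0000 LT?F → skip
[7] flags=1000 → (cmp)
[8] flags=1000 LS?T → r0=0x62
[9] flags=1000 HI?F → skip
[10] flags=1000 HI?F → skip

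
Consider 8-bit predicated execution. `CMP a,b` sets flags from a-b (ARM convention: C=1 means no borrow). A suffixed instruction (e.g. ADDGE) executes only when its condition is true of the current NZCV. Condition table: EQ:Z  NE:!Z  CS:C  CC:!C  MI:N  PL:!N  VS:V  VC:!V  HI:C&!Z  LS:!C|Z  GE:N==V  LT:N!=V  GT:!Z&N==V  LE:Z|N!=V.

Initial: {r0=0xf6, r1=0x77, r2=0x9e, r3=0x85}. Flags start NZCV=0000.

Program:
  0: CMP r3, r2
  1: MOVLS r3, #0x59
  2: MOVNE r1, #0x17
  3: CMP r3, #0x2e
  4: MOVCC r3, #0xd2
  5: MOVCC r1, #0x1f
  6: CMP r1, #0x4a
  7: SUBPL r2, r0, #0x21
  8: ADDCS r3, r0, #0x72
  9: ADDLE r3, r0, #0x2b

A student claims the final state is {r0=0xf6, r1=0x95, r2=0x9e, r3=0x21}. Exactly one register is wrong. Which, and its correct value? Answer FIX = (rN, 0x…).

0: ✓ CMP  NZCV=1000
1: ✓ MOVLS  r3←0x59
2: ✓ MOVNE  r1←0x17
3: ✓ CMP  NZCV=0010
4: · MOVCC
5: · MOVCC
6: ✓ CMP  NZCV=1000
7: · SUBPL
8: · ADDCS
9: ✓ ADDLE  r3←0x21

FIX = (r1, 0x17)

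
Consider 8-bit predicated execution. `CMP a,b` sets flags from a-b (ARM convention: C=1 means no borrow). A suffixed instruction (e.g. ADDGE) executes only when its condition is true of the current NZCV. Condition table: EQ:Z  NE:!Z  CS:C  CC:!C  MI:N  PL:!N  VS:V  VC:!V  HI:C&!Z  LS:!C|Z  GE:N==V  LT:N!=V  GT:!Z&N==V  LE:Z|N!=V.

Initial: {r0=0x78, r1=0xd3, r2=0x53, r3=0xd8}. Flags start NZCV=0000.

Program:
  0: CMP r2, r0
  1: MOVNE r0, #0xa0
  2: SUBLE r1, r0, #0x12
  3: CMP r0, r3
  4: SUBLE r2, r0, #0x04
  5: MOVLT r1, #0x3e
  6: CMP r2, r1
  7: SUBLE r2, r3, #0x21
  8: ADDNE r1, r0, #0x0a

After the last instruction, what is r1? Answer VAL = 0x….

[0] flags=1000 → (cmp)
[1] flags=1000 NE?T → r0=0xa0
[2] flags=1000 LE?T → r1=0x8e
[3] flags=1000 → (cmp)
[4] flags=1000 LE?T → r2=0x9c
[5] flags=1000 LT?T → r1=0x3e
[6] flags=0011 → (cmp)
[7] flags=0011 LE?T → r2=0xb7
[8] flags=0011 NE?T → r1=0xaa

VAL = 0xaa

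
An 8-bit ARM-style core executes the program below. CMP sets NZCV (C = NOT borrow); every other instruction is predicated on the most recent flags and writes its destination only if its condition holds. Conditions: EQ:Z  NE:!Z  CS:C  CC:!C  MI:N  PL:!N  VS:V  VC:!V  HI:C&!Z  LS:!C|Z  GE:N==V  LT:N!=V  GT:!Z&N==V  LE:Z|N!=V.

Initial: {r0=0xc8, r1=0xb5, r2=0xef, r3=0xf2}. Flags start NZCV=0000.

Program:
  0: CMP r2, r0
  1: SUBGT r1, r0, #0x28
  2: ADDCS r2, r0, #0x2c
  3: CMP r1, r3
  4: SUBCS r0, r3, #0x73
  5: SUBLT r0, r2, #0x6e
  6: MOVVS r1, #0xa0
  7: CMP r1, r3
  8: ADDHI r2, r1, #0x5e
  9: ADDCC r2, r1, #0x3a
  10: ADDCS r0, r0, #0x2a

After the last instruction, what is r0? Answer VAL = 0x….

0: ✓ CMP  NZCV=0010
1: ✓ SUBGT  r1←0xa0
2: ✓ ADDCS  r2←0xf4
3: ✓ CMP  NZCV=1000
4: · SUBCS
5: ✓ SUBLT  r0←0x86
6: · MOVVS
7: ✓ CMP  NZCV=1000
8: · ADDHI
9: ✓ ADDCC  r2←0xda
10: · ADDCS

VAL = 0x86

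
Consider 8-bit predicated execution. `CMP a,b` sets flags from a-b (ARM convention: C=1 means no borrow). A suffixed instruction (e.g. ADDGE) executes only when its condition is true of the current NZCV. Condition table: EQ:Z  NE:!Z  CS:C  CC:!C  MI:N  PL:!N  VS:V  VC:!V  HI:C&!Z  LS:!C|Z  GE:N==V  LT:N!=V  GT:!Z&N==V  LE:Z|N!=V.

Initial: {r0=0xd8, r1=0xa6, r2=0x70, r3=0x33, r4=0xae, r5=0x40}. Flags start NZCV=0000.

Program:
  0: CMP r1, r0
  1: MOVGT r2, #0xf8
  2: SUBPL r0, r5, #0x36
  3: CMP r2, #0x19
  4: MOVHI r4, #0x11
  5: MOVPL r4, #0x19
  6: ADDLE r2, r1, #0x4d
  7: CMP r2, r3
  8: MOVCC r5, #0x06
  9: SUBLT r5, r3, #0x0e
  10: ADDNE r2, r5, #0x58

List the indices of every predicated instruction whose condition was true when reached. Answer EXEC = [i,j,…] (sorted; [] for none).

EXEC = [4,5,10]

[0] flags=1000 → (cmp)
[1] flags=1000 GT?F → skip
[2] flags=1000 PL?F → skip
[3] flags=0010 → (cmp)
[4] flags=0010 HI?T → r4=0x11
[5] flags=0010 PL?T → r4=0x19
[6] flags=0010 LE?F → skip
[7] flags=0010 → (cmp)
[8] flags=0010 CC?F → skip
[9] flags=0010 LT?F → skip
[10] flags=0010 NE?T → r2=0x98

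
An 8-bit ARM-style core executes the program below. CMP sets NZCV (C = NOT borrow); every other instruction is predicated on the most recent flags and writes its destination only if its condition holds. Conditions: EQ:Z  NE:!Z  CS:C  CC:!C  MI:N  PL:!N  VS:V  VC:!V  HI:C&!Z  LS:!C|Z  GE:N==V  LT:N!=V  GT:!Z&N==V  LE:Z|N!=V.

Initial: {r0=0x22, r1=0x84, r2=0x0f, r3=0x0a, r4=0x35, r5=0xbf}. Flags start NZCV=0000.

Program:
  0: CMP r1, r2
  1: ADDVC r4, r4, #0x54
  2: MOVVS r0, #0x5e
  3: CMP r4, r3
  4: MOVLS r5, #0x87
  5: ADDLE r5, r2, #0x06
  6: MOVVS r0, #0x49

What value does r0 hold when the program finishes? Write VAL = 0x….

0: ✓ CMP  NZCV=0011
1: · ADDVC
2: ✓ MOVVS  r0←0x5e
3: ✓ CMP  NZCV=0010
4: · MOVLS
5: · ADDLE
6: · MOVVS

VAL = 0x5e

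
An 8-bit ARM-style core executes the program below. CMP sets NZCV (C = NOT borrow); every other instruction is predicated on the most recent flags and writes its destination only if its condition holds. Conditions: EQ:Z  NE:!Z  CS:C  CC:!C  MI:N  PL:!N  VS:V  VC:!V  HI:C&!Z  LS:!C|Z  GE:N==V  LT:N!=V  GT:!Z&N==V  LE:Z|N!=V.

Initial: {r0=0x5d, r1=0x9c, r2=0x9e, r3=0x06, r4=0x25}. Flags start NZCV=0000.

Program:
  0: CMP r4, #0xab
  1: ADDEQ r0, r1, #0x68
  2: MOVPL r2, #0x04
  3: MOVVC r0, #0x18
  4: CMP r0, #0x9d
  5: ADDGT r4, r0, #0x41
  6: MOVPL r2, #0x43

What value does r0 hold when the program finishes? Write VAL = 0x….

VAL = 0x18

0: ✓ CMP  NZCV=0000
1: · ADDEQ
2: ✓ MOVPL  r2←0x04
3: ✓ MOVVC  r0←0x18
4: ✓ CMP  NZCV=0000
5: ✓ ADDGT  r4←0x59
6: ✓ MOVPL  r2←0x43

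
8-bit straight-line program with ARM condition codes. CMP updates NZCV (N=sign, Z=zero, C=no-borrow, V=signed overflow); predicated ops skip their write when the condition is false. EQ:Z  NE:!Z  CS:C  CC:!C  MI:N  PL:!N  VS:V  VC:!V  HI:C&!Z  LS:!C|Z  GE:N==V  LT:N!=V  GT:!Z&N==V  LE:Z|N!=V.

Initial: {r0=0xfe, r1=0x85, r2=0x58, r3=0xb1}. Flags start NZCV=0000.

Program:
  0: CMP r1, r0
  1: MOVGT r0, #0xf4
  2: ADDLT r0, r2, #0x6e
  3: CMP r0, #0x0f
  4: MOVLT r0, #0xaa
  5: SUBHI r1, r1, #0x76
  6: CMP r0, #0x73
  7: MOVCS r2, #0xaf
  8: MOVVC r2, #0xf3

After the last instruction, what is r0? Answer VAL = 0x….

[0] flags=1000 → (cmp)
[1] flags=1000 GT?F → skip
[2] flags=1000 LT?T → r0=0xc6
[3] flags=1010 → (cmp)
[4] flags=1010 LT?T → r0=0xaa
[5] flags=1010 HI?T → r1=0x0f
[6] flags=0011 → (cmp)
[7] flags=0011 CS?T → r2=0xaf
[8] flags=0011 VC?F → skip

VAL = 0xaa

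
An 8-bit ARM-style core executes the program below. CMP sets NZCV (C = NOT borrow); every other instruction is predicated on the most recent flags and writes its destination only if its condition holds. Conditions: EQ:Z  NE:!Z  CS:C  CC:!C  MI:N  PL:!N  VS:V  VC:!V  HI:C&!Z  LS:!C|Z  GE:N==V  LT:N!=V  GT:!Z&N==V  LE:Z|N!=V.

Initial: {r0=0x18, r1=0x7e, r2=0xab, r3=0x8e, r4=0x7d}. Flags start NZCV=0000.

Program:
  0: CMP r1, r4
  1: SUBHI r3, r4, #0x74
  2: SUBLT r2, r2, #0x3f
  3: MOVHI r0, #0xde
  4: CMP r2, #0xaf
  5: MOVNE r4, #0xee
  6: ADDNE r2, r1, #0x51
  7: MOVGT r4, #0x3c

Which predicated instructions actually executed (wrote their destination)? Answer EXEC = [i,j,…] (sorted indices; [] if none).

EXEC = [1,3,5,6]

[0] flags=0010 → (cmp)
[1] flags=0010 HI?T → r3=0x09
[2] flags=0010 LT?F → skip
[3] flags=0010 HI?T → r0=0xde
[4] flags=1000 → (cmp)
[5] flags=1000 NE?T → r4=0xee
[6] flags=1000 NE?T → r2=0xcf
[7] flags=1000 GT?F → skip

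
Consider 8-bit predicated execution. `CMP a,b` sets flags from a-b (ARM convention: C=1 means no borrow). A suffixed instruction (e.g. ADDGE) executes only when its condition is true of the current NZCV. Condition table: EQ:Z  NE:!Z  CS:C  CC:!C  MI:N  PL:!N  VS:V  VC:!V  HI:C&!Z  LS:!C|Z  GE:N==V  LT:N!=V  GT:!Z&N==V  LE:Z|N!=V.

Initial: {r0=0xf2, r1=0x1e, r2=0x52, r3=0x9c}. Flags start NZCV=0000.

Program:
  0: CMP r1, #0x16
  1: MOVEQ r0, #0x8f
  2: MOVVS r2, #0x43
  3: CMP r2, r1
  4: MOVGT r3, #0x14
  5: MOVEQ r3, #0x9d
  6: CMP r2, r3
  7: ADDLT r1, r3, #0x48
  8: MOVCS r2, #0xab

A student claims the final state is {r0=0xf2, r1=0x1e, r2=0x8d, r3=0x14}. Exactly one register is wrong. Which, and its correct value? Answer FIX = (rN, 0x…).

FIX = (r2, 0xab)

0: ✓ CMP  NZCV=0010
1: · MOVEQ
2: · MOVVS
3: ✓ CMP  NZCV=0010
4: ✓ MOVGT  r3←0x14
5: · MOVEQ
6: ✓ CMP  NZCV=0010
7: · ADDLT
8: ✓ MOVCS  r2←0xab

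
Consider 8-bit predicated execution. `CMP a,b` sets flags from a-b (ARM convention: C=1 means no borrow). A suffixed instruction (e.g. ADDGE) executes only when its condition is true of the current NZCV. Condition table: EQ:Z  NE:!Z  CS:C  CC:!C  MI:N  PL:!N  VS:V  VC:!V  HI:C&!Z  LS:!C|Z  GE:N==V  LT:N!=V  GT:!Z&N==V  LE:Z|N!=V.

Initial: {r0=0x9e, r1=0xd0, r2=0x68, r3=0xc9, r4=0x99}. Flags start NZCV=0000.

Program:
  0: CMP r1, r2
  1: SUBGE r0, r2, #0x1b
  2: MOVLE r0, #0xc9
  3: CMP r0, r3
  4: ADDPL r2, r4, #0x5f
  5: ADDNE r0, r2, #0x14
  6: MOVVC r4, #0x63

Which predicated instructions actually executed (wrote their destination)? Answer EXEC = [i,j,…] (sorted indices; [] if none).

[0] flags=0011 → (cmp)
[1] flags=0011 GE?F → skip
[2] flags=0011 LE?T → r0=0xc9
[3] flags=0110 → (cmp)
[4] flags=0110 PL?T → r2=0xf8
[5] flags=0110 NE?F → skip
[6] flags=0110 VC?T → r4=0x63

EXEC = [2,4,6]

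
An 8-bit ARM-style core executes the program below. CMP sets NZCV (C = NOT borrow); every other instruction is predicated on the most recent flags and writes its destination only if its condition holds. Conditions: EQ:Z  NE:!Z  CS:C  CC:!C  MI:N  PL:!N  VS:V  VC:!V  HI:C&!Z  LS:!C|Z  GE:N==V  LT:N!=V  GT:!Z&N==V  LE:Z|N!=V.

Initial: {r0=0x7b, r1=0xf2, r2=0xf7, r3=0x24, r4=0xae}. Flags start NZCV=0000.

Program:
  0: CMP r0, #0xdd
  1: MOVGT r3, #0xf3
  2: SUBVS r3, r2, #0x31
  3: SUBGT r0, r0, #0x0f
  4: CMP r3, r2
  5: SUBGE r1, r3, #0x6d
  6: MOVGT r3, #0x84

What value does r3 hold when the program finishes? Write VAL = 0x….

[0] flags=1001 → (cmp)
[1] flags=1001 GT?T → r3=0xf3
[2] flags=1001 VS?T → r3=0xc6
[3] flags=1001 GT?T → r0=0x6c
[4] flags=1000 → (cmp)
[5] flags=1000 GE?F → skip
[6] flags=1000 GT?F → skip

VAL = 0xc6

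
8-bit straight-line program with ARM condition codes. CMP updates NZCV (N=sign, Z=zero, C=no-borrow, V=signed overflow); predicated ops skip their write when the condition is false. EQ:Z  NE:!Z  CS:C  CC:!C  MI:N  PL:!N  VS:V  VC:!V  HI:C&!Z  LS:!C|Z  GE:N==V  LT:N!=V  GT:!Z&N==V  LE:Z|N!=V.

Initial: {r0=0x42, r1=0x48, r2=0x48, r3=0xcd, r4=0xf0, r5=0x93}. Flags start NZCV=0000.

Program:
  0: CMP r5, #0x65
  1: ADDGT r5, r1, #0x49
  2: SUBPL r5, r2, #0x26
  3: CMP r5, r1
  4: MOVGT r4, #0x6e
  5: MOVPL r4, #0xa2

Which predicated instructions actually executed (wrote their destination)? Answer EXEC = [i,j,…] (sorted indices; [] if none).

0: ✓ CMP  NZCV=0011
1: · ADDGT
2: ✓ SUBPL  r5←0x22
3: ✓ CMP  NZCV=1000
4: · MOVGT
5: · MOVPL

EXEC = [2]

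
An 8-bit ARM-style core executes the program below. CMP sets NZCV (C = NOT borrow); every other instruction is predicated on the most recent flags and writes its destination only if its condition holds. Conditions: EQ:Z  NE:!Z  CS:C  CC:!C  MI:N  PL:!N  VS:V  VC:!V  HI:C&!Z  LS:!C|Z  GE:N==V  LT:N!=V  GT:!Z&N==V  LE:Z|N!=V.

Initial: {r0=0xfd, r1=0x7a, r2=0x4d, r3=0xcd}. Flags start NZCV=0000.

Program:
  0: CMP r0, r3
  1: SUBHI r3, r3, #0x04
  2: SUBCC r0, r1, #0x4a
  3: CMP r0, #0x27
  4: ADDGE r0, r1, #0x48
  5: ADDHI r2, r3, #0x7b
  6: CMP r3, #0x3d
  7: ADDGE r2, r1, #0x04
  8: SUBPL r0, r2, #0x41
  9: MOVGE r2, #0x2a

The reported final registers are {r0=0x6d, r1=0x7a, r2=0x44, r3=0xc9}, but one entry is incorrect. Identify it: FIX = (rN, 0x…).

0: ✓ CMP  NZCV=0010
1: ✓ SUBHI  r3←0xc9
2: · SUBCC
3: ✓ CMP  NZCV=1010
4: · ADDGE
5: ✓ ADDHI  r2←0x44
6: ✓ CMP  NZCV=1010
7: · ADDGE
8: · SUBPL
9: · MOVGE

FIX = (r0, 0xfd)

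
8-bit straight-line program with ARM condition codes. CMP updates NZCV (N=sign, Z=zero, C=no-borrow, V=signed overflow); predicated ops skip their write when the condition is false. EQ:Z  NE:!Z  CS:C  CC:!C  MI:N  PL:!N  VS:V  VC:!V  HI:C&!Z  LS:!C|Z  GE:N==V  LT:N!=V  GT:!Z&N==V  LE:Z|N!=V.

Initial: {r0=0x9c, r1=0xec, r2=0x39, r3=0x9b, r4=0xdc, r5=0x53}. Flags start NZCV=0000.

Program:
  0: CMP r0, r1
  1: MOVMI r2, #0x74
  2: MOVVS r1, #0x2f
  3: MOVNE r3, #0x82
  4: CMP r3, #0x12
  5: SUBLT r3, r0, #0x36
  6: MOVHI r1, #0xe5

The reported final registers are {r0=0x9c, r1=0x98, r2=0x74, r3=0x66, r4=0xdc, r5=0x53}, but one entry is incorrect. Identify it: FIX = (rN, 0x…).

FIX = (r1, 0xe5)

[0] flags=1000 → (cmp)
[1] flags=1000 MI?T → r2=0x74
[2] flags=1000 VS?F → skip
[3] flags=1000 NE?T → r3=0x82
[4] flags=0011 → (cmp)
[5] flags=0011 LT?T → r3=0x66
[6] flags=0011 HI?T → r1=0xe5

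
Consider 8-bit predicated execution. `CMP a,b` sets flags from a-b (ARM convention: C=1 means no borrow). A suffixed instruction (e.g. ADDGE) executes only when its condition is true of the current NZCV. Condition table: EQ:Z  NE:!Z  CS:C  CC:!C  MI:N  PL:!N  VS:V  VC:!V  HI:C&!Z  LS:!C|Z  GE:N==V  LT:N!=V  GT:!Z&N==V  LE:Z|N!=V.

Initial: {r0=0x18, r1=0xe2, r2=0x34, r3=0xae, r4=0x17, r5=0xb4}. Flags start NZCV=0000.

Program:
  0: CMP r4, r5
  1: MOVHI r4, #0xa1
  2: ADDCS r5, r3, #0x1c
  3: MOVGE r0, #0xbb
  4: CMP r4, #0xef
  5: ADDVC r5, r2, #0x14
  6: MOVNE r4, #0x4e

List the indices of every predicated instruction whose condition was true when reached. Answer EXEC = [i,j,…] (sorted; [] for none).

[0] flags=0000 → (cmp)
[1] flags=0000 HI?F → skip
[2] flags=0000 CS?F → skip
[3] flags=0000 GE?T → r0=0xbb
[4] flags=0000 → (cmp)
[5] flags=0000 VC?T → r5=0x48
[6] flags=0000 NE?T → r4=0x4e

EXEC = [3,5,6]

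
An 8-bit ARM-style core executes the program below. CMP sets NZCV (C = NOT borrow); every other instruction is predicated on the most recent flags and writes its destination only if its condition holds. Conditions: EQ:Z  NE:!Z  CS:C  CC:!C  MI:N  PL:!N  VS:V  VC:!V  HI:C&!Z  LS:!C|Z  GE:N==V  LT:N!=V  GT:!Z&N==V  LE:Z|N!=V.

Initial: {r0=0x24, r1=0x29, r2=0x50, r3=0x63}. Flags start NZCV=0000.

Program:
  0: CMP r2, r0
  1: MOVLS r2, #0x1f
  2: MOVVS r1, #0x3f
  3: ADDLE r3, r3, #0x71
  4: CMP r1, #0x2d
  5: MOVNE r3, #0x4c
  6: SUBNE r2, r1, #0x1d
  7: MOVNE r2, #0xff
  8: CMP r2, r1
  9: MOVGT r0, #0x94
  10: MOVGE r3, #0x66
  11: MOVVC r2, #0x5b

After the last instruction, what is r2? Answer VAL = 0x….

[0] flags=0010 → (cmp)
[1] flags=0010 LS?F → skip
[2] flags=0010 VS?F → skip
[3] flags=0010 LE?F → skip
[4] flags=1000 → (cmp)
[5] flags=1000 NE?T → r3=0x4c
[6] flags=1000 NE?T → r2=0x0c
[7] flags=1000 NE?T → r2=0xff
[8] flags=1010 → (cmp)
[9] flags=1010 GT?F → skip
[10] flags=1010 GE?F → skip
[11] flags=1010 VC?T → r2=0x5b

VAL = 0x5b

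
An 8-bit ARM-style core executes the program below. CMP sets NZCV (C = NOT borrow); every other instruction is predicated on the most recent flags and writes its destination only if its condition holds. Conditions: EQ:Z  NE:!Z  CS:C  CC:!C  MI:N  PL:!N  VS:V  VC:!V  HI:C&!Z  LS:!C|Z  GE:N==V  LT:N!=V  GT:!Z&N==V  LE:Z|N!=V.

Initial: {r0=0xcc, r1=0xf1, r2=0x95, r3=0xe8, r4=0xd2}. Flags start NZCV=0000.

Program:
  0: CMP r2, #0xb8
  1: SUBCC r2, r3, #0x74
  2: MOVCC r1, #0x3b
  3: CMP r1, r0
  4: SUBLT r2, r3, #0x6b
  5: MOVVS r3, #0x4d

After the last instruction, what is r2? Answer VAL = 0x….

0: ✓ CMP  NZCV=1000
1: ✓ SUBCC  r2←0x74
2: ✓ MOVCC  r1←0x3b
3: ✓ CMP  NZCV=0000
4: · SUBLT
5: · MOVVS

VAL = 0x74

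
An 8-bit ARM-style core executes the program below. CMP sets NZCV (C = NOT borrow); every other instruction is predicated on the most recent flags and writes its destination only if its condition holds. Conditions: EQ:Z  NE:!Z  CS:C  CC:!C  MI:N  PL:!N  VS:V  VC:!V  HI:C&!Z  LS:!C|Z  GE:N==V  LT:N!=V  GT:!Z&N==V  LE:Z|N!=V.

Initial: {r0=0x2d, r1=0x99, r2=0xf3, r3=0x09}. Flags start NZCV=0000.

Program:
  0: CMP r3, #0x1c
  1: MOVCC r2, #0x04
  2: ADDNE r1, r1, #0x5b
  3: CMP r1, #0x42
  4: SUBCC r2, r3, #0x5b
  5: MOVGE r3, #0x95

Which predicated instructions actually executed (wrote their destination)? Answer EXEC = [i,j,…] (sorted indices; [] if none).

EXEC = [1,2]

0: ✓ CMP  NZCV=1000
1: ✓ MOVCC  r2←0x04
2: ✓ ADDNE  r1←0xf4
3: ✓ CMP  NZCV=1010
4: · SUBCC
5: · MOVGE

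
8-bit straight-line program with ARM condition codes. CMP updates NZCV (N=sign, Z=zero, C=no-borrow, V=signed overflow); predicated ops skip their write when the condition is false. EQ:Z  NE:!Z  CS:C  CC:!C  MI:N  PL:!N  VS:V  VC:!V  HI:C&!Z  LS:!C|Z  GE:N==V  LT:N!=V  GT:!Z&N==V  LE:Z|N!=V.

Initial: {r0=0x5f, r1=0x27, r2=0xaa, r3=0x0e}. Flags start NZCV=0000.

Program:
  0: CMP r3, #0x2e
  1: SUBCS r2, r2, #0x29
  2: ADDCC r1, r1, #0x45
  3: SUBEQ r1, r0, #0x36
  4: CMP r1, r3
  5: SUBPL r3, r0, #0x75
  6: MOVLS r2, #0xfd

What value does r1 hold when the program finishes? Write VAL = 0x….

0: ✓ CMP  NZCV=1000
1: · SUBCS
2: ✓ ADDCC  r1←0x6c
3: · SUBEQ
4: ✓ CMP  NZCV=0010
5: ✓ SUBPL  r3←0xea
6: · MOVLS

VAL = 0x6c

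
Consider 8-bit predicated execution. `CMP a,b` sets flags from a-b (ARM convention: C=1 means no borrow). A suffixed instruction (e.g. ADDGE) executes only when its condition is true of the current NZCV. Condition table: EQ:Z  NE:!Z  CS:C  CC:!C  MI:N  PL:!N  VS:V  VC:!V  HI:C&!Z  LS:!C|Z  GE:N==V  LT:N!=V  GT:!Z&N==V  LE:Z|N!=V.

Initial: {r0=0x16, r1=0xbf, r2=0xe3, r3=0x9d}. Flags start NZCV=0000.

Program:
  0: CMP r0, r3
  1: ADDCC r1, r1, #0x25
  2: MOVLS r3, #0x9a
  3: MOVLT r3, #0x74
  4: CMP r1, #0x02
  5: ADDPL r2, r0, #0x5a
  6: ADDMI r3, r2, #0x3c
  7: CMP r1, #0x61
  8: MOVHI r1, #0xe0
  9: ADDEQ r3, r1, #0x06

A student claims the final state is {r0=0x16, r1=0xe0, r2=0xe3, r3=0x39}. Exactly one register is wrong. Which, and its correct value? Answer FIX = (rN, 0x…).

FIX = (r3, 0x1f)

0: ✓ CMP  NZCV=0000
1: ✓ ADDCC  r1←0xe4
2: ✓ MOVLS  r3←0x9a
3: · MOVLT
4: ✓ CMP  NZCV=1010
5: · ADDPL
6: ✓ ADDMI  r3←0x1f
7: ✓ CMP  NZCV=1010
8: ✓ MOVHI  r1←0xe0
9: · ADDEQ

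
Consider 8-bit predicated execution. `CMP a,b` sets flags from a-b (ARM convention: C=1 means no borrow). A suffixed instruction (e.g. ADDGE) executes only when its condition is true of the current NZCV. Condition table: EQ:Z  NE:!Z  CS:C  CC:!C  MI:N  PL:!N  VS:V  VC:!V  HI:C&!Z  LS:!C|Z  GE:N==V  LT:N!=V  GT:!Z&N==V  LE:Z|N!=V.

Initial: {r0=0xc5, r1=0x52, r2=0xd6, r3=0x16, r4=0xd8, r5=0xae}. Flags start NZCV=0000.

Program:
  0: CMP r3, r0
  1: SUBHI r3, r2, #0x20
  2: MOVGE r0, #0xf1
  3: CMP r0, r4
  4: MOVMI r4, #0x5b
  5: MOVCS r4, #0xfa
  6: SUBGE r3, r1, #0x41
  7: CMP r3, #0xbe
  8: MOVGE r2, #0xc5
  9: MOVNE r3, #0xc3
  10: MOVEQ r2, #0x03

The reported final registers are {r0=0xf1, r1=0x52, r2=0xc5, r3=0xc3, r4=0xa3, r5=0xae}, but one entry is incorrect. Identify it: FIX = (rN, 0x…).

0: ✓ CMP  NZCV=0000
1: · SUBHI
2: ✓ MOVGE  r0←0xf1
3: ✓ CMP  NZCV=0010
4: · MOVMI
5: ✓ MOVCS  r4←0xfa
6: ✓ SUBGE  r3←0x11
7: ✓ CMP  NZCV=0000
8: ✓ MOVGE  r2←0xc5
9: ✓ MOVNE  r3←0xc3
10: · MOVEQ

FIX = (r4, 0xfa)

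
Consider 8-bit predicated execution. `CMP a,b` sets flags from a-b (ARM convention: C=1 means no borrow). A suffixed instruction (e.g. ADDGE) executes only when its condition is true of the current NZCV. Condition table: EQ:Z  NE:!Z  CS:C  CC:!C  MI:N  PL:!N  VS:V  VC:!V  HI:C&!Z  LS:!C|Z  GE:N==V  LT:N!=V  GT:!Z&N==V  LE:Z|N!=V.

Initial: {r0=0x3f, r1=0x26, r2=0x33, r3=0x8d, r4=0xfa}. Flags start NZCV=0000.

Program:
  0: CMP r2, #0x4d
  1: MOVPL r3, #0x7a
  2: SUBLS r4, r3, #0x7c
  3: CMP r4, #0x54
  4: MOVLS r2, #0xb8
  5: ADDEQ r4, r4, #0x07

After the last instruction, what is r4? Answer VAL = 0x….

0: ✓ CMP  NZCV=1000
1: · MOVPL
2: ✓ SUBLS  r4←0x11
3: ✓ CMP  NZCV=1000
4: ✓ MOVLS  r2←0xb8
5: · ADDEQ

VAL = 0x11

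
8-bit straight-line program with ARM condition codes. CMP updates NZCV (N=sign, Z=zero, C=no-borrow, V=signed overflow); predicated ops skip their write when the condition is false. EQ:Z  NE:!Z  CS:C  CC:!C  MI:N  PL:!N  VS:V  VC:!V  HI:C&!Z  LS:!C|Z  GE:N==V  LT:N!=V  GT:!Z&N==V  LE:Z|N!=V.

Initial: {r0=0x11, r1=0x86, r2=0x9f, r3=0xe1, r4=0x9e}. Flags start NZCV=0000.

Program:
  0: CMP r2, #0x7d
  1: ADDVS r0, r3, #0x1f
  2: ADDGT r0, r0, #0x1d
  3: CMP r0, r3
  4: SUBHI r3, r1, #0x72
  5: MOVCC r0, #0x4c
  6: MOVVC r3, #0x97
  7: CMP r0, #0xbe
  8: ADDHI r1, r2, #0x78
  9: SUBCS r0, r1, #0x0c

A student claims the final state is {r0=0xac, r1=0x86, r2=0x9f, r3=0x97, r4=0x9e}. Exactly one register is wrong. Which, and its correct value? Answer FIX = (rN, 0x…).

FIX = (r0, 0x4c)

0: ✓ CMP  NZCV=0011
1: ✓ ADDVS  r0←0x00
2: · ADDGT
3: ✓ CMP  NZCV=0000
4: · SUBHI
5: ✓ MOVCC  r0←0x4c
6: ✓ MOVVC  r3←0x97
7: ✓ CMP  NZCV=1001
8: · ADDHI
9: · SUBCS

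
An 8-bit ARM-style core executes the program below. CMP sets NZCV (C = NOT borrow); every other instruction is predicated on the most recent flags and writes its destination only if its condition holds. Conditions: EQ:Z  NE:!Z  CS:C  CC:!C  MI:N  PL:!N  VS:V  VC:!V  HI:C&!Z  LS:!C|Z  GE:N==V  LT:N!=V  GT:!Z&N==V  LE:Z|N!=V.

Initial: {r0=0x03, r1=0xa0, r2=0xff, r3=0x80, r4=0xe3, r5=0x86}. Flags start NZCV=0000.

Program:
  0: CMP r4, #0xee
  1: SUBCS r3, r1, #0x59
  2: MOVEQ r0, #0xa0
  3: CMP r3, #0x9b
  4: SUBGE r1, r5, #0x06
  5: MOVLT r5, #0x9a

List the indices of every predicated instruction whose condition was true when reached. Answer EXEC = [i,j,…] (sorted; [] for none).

[0] flags=1000 → (cmp)
[1] flags=1000 CS?F → skip
[2] flags=1000 EQ?F → skip
[3] flags=1000 → (cmp)
[4] flags=1000 GE?F → skip
[5] flags=1000 LT?T → r5=0x9a

EXEC = [5]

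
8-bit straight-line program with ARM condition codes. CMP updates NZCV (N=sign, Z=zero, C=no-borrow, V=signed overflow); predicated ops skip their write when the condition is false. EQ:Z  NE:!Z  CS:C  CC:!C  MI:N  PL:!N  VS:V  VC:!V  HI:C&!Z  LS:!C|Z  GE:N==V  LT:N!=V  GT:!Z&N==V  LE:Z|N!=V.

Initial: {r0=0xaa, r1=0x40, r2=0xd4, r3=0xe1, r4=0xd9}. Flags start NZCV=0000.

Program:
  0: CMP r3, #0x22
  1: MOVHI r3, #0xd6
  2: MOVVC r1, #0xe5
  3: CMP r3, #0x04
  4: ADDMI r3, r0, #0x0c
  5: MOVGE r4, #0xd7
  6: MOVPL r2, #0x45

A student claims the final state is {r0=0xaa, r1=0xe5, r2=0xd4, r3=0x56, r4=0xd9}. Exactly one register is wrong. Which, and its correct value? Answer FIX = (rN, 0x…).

FIX = (r3, 0xb6)

[0] flags=1010 → (cmp)
[1] flags=1010 HI?T → r3=0xd6
[2] flags=1010 VC?T → r1=0xe5
[3] flags=1010 → (cmp)
[4] flags=1010 MI?T → r3=0xb6
[5] flags=1010 GE?F → skip
[6] flags=1010 PL?F → skip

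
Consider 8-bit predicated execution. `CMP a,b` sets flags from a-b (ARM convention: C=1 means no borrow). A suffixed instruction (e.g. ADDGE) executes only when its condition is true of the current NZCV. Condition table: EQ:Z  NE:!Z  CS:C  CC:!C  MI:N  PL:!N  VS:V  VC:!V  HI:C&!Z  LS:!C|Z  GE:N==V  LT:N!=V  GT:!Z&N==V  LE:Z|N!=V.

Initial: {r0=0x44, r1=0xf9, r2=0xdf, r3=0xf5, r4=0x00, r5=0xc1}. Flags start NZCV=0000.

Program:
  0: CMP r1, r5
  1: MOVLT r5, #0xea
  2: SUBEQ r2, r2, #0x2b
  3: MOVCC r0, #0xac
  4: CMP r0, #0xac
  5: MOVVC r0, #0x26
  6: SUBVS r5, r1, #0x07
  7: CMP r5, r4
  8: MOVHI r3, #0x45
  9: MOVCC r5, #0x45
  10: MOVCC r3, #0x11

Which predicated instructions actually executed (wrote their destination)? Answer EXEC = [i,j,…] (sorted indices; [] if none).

[0] flags=0010 → (cmp)
[1] flags=0010 LT?F → skip
[2] flags=0010 EQ?F → skip
[3] flags=0010 CC?F → skip
[4] flags=1001 → (cmp)
[5] flags=1001 VC?F → skip
[6] flags=1001 VS?T → r5=0xf2
[7] flags=1010 → (cmp)
[8] flags=1010 HI?T → r3=0x45
[9] flags=1010 CC?F → skip
[10] flags=1010 CC?F → skip

EXEC = [6,8]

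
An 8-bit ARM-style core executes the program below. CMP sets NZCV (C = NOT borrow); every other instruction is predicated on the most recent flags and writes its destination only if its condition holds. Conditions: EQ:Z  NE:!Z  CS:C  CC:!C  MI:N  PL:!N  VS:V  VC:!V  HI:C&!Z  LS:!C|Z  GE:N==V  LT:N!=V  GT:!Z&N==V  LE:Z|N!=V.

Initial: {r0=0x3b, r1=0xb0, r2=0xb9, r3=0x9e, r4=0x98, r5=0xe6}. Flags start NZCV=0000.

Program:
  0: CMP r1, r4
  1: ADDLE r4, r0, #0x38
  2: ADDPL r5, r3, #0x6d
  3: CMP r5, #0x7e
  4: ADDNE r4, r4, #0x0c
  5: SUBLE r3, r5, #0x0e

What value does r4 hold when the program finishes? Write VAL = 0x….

0: ✓ CMP  NZCV=0010
1: · ADDLE
2: ✓ ADDPL  r5←0x0b
3: ✓ CMP  NZCV=1000
4: ✓ ADDNE  r4←0xa4
5: ✓ SUBLE  r3←0xfd

VAL = 0xa4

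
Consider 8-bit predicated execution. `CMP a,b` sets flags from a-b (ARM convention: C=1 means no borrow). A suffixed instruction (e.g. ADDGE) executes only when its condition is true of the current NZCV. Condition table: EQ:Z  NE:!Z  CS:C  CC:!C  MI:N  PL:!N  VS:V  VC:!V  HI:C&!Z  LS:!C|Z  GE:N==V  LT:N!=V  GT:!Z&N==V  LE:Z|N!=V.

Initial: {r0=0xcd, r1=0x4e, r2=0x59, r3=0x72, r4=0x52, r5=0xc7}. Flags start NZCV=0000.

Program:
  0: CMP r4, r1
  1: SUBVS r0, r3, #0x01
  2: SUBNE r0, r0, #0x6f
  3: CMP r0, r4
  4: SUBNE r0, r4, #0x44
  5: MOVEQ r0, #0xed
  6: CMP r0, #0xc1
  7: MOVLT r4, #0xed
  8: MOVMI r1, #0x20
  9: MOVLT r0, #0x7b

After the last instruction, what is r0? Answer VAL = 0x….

0: ✓ CMP  NZCV=0010
1: · SUBVS
2: ✓ SUBNE  r0←0x5e
3: ✓ CMP  NZCV=0010
4: ✓ SUBNE  r0←0x0e
5: · MOVEQ
6: ✓ CMP  NZCV=0000
7: · MOVLT
8: · MOVMI
9: · MOVLT

VAL = 0x0e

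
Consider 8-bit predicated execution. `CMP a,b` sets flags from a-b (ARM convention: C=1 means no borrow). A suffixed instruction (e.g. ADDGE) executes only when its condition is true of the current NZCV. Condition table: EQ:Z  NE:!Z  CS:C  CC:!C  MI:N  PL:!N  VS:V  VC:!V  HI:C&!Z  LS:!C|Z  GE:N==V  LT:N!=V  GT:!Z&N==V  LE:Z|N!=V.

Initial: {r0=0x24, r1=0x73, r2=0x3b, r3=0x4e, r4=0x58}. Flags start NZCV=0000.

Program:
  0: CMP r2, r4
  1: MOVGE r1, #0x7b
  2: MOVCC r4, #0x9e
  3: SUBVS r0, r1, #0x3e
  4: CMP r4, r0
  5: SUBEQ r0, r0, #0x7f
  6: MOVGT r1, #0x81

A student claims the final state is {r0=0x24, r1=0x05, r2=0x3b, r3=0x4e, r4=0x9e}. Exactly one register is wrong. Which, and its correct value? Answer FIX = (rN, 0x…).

FIX = (r1, 0x73)

[0] flags=1000 → (cmp)
[1] flags=1000 GE?F → skip
[2] flags=1000 CC?T → r4=0x9e
[3] flags=1000 VS?F → skip
[4] flags=0011 → (cmp)
[5] flags=0011 EQ?F → skip
[6] flags=0011 GT?F → skip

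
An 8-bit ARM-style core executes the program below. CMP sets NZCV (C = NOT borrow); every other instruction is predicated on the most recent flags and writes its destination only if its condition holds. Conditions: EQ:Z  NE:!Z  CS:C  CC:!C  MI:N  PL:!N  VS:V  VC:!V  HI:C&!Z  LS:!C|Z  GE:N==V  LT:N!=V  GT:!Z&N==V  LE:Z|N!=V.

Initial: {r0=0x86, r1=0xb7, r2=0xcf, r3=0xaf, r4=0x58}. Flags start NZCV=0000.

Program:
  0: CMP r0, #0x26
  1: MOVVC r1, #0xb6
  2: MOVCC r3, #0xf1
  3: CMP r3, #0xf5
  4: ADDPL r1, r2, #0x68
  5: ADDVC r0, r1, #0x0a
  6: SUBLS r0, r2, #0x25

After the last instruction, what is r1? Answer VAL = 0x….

0: ✓ CMP  NZCV=0011
1: · MOVVC
2: · MOVCC
3: ✓ CMP  NZCV=1000
4: · ADDPL
5: ✓ ADDVC  r0←0xc1
6: ✓ SUBLS  r0←0xaa

VAL = 0xb7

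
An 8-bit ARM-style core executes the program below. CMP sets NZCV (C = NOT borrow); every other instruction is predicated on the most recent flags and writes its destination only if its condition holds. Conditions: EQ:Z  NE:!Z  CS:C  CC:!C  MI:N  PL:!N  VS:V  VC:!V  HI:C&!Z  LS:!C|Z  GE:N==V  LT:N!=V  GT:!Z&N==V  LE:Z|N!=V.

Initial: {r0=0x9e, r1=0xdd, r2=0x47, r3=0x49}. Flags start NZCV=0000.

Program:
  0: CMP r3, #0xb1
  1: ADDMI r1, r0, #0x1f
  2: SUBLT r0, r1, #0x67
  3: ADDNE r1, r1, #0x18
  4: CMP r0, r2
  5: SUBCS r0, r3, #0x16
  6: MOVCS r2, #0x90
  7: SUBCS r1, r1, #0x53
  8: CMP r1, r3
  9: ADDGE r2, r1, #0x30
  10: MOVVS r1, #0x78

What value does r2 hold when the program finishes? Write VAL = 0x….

0: ✓ CMP  NZCV=1001
1: ✓ ADDMI  r1←0xbd
2: · SUBLT
3: ✓ ADDNE  r1←0xd5
4: ✓ CMP  NZCV=0011
5: ✓ SUBCS  r0←0x33
6: ✓ MOVCS  r2←0x90
7: ✓ SUBCS  r1←0x82
8: ✓ CMP  NZCV=0011
9: · ADDGE
10: ✓ MOVVS  r1←0x78

VAL = 0x90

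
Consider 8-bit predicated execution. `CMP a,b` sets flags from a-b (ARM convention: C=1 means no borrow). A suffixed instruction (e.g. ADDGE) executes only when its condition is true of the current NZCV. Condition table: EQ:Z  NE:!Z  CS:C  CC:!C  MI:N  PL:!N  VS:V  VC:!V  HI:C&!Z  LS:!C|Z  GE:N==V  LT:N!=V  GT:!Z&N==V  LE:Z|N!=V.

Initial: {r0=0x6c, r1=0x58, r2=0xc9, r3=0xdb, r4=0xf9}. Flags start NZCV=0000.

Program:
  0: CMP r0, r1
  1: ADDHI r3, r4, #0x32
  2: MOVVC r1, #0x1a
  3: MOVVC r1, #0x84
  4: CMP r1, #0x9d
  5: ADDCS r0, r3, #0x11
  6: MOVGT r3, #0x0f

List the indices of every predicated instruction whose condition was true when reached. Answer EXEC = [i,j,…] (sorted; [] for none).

EXEC = [1,2,3]

0: ✓ CMP  NZCV=0010
1: ✓ ADDHI  r3←0x2b
2: ✓ MOVVC  r1←0x1a
3: ✓ MOVVC  r1←0x84
4: ✓ CMP  NZCV=1000
5: · ADDCS
6: · MOVGT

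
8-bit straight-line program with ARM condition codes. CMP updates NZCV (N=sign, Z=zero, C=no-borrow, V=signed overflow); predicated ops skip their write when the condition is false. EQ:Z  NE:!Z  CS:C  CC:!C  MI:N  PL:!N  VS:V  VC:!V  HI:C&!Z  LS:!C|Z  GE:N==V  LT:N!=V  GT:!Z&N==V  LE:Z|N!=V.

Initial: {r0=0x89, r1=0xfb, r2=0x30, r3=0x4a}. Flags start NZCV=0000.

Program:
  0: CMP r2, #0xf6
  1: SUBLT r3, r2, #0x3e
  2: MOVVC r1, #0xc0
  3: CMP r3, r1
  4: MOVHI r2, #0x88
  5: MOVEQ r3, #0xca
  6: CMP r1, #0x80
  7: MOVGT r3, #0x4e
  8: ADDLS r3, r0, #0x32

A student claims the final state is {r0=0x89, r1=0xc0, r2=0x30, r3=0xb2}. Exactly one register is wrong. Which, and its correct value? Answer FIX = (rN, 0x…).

0: ✓ CMP  NZCV=0000
1: · SUBLT
2: ✓ MOVVC  r1←0xc0
3: ✓ CMP  NZCV=1001
4: · MOVHI
5: · MOVEQ
6: ✓ CMP  NZCV=0010
7: ✓ MOVGT  r3←0x4e
8: · ADDLS

FIX = (r3, 0x4e)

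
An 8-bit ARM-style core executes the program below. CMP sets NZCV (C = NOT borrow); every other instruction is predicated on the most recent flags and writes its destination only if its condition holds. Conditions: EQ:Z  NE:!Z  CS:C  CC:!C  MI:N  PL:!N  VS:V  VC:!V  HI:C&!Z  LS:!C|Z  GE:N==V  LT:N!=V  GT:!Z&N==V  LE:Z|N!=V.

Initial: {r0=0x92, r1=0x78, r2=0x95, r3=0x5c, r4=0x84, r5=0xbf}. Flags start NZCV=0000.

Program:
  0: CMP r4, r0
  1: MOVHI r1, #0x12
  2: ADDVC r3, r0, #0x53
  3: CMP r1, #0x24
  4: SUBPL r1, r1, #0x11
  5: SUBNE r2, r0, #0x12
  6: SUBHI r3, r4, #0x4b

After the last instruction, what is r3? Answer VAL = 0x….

[0] flags=1000 → (cmp)
[1] flags=1000 HI?F → skip
[2] flags=1000 VC?T → r3=0xe5
[3] flags=0010 → (cmp)
[4] flags=0010 PL?T → r1=0x67
[5] flags=0010 NE?T → r2=0x80
[6] flags=0010 HI?T → r3=0x39

VAL = 0x39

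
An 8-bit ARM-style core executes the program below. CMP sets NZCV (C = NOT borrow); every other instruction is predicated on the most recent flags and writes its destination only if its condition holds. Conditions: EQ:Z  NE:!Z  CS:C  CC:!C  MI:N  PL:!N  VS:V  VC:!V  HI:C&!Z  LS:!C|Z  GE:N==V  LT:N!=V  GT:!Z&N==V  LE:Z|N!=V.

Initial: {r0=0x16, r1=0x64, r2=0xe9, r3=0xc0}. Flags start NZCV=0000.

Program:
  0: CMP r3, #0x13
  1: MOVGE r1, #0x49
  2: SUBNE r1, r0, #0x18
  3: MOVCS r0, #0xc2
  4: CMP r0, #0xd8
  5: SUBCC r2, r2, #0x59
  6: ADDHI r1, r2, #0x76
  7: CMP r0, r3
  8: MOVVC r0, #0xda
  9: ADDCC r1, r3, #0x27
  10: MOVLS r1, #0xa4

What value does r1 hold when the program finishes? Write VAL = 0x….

[0] flags=1010 → (cmp)
[1] flags=1010 GE?F → skip
[2] flags=1010 NE?T → r1=0xfe
[3] flags=1010 CS?T → r0=0xc2
[4] flags=1000 → (cmp)
[5] flags=1000 CC?T → r2=0x90
[6] flags=1000 HI?F → skip
[7] flags=0010 → (cmp)
[8] flags=0010 VC?T → r0=0xda
[9] flags=0010 CC?F → skip
[10] flags=0010 LS?F → skip

VAL = 0xfe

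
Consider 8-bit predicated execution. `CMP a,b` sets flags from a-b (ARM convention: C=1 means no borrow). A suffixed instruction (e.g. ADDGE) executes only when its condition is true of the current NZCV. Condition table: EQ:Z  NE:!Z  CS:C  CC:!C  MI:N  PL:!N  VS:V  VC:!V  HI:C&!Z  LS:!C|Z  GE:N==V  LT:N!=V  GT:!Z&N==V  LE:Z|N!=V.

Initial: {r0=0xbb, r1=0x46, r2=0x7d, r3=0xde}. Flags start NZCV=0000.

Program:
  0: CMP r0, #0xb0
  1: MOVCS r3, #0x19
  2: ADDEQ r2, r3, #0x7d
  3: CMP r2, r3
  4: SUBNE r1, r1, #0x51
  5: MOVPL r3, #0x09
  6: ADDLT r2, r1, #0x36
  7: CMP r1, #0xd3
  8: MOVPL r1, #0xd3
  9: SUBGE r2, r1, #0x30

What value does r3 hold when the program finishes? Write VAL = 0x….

VAL = 0x09

[0] flags=0010 → (cmp)
[1] flags=0010 CS?T → r3=0x19
[2] flags=0010 EQ?F → skip
[3] flags=0010 → (cmp)
[4] flags=0010 NE?T → r1=0xf5
[5] flags=0010 PL?T → r3=0x09
[6] flags=0010 LT?F → skip
[7] flags=0010 → (cmp)
[8] flags=0010 PL?T → r1=0xd3
[9] flags=0010 GE?T → r2=0xa3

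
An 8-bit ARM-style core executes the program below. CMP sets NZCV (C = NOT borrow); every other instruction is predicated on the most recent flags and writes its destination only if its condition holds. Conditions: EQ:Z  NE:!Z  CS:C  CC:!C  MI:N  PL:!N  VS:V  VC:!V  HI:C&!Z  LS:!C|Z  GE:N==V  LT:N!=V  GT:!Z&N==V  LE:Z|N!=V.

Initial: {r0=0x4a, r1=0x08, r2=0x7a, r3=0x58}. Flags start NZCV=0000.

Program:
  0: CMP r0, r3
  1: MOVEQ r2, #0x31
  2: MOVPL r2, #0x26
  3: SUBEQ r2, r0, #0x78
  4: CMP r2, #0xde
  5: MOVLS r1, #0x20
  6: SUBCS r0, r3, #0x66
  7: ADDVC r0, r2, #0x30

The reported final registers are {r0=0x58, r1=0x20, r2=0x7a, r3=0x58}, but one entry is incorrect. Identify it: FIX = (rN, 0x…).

FIX = (r0, 0x4a)

[0] flags=1000 → (cmp)
[1] flags=1000 EQ?F → skip
[2] flags=1000 PL?F → skip
[3] flags=1000 EQ?F → skip
[4] flags=1001 → (cmp)
[5] flags=1001 LS?T → r1=0x20
[6] flags=1001 CS?F → skip
[7] flags=1001 VC?F → skip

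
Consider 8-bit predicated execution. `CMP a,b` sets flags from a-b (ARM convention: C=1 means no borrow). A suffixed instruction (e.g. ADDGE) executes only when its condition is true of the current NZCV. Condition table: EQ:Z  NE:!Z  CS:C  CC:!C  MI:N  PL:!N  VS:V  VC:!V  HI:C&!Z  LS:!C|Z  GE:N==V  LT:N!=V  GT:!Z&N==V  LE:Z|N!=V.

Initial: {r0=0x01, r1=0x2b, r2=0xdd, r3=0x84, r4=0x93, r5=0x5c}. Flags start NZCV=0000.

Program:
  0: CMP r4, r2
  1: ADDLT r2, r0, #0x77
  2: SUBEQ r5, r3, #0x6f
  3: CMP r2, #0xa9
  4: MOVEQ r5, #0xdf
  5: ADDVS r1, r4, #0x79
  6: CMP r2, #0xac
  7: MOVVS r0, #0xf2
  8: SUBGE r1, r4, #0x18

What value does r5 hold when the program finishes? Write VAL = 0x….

VAL = 0x5c

0: ✓ CMP  NZCV=1000
1: ✓ ADDLT  r2←0x78
2: · SUBEQ
3: ✓ CMP  NZCV=1001
4: · MOVEQ
5: ✓ ADDVS  r1←0x0c
6: ✓ CMP  NZCV=1001
7: ✓ MOVVS  r0←0xf2
8: ✓ SUBGE  r1←0x7b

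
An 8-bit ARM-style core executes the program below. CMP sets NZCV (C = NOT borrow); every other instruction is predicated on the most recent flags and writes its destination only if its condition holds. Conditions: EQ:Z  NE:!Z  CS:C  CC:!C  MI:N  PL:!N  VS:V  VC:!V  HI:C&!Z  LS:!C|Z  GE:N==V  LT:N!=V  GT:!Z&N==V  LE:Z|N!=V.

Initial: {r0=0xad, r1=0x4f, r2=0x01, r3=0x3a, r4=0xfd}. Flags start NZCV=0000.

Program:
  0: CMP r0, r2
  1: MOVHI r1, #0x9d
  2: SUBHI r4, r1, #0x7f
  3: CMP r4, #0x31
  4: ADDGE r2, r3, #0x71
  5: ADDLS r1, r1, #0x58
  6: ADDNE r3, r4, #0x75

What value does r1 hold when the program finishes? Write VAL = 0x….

0: ✓ CMP  NZCV=1010
1: ✓ MOVHI  r1←0x9d
2: ✓ SUBHI  r4←0x1e
3: ✓ CMP  NZCV=1000
4: · ADDGE
5: ✓ ADDLS  r1←0xf5
6: ✓ ADDNE  r3←0x93

VAL = 0xf5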